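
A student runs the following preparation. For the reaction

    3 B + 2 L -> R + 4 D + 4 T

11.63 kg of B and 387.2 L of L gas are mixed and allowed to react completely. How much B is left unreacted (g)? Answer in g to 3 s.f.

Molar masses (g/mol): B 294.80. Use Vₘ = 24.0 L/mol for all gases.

n(B) = 11.63×1000 / 294.80 = 39.45 mol
n(L) = 387.2 / 24.0 = 16.13 mol
n/ν for B = 39.45/3 = 13.15
n/ν for L = 16.13/2 = 8.065
Smallest n/ν is L → limiting reagent.
B consumed = (3/2) × 16.13 = 24.20 mol
B remaining = 39.45 − 24.20 = 15.25 mol
mass = 15.25 × 294.80 = 4496 g

4500 g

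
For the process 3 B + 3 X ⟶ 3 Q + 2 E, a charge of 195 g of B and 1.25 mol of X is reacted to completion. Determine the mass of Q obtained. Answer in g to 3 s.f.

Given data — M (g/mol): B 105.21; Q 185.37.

232 g

n(B) = 195.0 / 105.21 = 1.853 mol
n(X) = 1.250 mol
n/ν for B = 1.853/3 = 0.6177
n/ν for X = 1.250/3 = 0.4167
Smallest n/ν is X → limiting reagent.
n(Q) = (3/3) × 1.250 = 1.250 mol
mass = 1.250 × 185.37 = 231.7 g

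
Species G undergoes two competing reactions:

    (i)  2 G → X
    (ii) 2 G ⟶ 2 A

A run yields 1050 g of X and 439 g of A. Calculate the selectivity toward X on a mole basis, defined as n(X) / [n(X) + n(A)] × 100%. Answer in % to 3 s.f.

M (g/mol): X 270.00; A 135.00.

54.5 %

n(X) = 1050 / 270.00 = 3.889 mol
n(A) = 439 / 135.00 = 3.252 mol
selectivity = 3.889/(3.889+3.252) × 100 = 54.46 %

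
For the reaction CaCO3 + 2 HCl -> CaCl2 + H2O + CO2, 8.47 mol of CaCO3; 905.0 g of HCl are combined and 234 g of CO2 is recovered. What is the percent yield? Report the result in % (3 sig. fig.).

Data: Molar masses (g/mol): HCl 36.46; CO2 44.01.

62.8 %

n(CaCO3) = 8.470 mol
n(HCl) = 905.0 / 36.46 = 24.82 mol
n/ν → CaCO3: 8.470, HCl: 12.41; CaCO3 is limiting.
theoretical n(CO2) = (1/1) × 8.470 = 8.470 mol → 372.8 g
% yield = 234 / 372.8 × 100 = 62.77 %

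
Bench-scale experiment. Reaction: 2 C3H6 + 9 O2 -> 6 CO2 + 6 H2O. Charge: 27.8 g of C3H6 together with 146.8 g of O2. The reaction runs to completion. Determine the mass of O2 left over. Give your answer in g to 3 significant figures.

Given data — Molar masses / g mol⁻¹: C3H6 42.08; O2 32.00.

n(C3H6) = 27.80 / 42.08 = 0.6606 mol
n(O2) = 146.8 / 32.00 = 4.588 mol
n/ν for C3H6 = 0.6606/2 = 0.3303
n/ν for O2 = 4.588/9 = 0.5098
Smallest n/ν is C3H6 → limiting reagent.
O2 consumed = (9/2) × 0.6606 = 2.973 mol
O2 remaining = 4.588 − 2.973 = 1.615 mol
mass = 1.615 × 32.00 = 51.68 g

51.7 g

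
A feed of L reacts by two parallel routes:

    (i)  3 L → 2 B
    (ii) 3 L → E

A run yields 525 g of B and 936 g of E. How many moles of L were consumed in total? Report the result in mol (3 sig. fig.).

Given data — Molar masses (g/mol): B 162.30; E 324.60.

n(B) = 525 / 162.30 = 3.235 mol
n(E) = 936 / 324.60 = 2.884 mol
n(L) via (i) = (3/2)×3.235 = 4.853 mol
n(L) via (ii) = (3/1)×2.884 = 8.652 mol
total n(L) = 4.853 + 8.652 = 13.51 mol

13.5 mol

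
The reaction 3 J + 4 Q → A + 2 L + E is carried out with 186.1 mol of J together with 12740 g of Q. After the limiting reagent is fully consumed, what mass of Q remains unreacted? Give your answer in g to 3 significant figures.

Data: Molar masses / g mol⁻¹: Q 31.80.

4850 g

n(J) = 186.1 mol
n(Q) = 12740 / 31.80 = 400.6 mol
n/ν for J = 186.1/3 = 62.03
n/ν for Q = 400.6/4 = 100.2
Smallest n/ν is J → limiting reagent.
Q consumed = (4/3) × 186.1 = 248.1 mol
Q remaining = 400.6 − 248.1 = 152.5 mol
mass = 152.5 × 31.80 = 4850 g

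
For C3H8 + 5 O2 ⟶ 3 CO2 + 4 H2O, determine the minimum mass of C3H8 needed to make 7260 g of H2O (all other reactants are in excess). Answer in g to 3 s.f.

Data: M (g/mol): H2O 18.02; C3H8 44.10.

n(H2O) = 7260 / 18.02 = 402.9 mol
n(C3H8) = (1/4) × 402.9 = 100.7 mol
mass = 100.7 × 44.10 = 4441 g

4440 g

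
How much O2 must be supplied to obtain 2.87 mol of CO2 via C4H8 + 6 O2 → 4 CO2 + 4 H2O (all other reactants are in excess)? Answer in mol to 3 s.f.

4.31 mol

n(CO2) = 2.870 mol
n(O2) = (6/4) × 2.870 = 4.305 mol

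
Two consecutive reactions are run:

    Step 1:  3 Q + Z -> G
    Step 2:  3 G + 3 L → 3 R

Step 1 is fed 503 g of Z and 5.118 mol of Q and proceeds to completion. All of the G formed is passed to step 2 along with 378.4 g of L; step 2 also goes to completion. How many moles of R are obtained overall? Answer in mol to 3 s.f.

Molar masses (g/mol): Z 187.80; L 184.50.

1.71 mol

Step 1:
n(Z) = 503.0 / 187.80 = 2.678 mol
n(Q) = 5.118 mol
n/ν for Z = 2.678/1 = 2.678
n/ν for Q = 5.118/3 = 1.706
Smallest n/ν is Q → limiting reagent.
n(G) produced = (1/3) × 5.118 = 1.706 mol
Step 2:
n(G) available = 1.706 mol
n(L) = 378.4 / 184.50 = 2.051 mol
n/ν for G = 1.706/3 = 0.5687
n/ν for L = 2.051/3 = 0.6837
Smallest n/ν is G → limiting reagent.
n(R) = (3/3) × 1.706 = 1.706 mol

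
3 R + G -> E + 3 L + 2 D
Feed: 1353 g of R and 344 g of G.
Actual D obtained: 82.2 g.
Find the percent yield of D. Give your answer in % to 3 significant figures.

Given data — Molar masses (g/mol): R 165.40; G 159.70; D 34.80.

n(R) = 1353 / 165.40 = 8.180 mol
n(G) = 344.0 / 159.70 = 2.154 mol
n/ν for R = 8.180/3 = 2.727
n/ν for G = 2.154/1 = 2.154
Smallest n/ν is G → limiting reagent.
theoretical n(D) = (2/1) × 2.154 = 4.308 mol → 149.9 g
% yield = 82.2 / 149.9 × 100 = 54.84 %

54.8 %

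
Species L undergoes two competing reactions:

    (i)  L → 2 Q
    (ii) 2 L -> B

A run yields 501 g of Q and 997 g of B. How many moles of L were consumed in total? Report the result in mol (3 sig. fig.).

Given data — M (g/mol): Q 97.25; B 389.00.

n(Q) = 501 / 97.25 = 5.152 mol
n(B) = 997 / 389.00 = 2.563 mol
n(L) via (i) = (1/2)×5.152 = 2.576 mol
n(L) via (ii) = (2/1)×2.563 = 5.126 mol
total n(L) = 2.576 + 5.126 = 7.702 mol

7.70 mol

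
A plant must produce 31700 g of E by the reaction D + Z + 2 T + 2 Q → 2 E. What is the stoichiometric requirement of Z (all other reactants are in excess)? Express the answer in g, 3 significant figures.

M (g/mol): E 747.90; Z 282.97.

6000 g

n(E) = 31700 / 747.90 = 42.39 mol
n(Z) = (1/2) × 42.39 = 21.20 mol
mass = 21.20 × 282.97 = 5999 g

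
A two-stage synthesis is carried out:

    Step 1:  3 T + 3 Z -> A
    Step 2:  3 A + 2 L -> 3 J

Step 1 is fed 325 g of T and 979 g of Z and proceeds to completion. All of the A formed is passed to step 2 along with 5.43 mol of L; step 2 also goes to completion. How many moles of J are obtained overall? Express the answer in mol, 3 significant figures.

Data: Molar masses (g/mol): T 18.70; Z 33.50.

Step 1:
n(T) = 325.0 / 18.70 = 17.38 mol
n(Z) = 979.0 / 33.50 = 29.22 mol
n/ν → T: 5.793, Z: 9.740; T is limiting.
n(A) produced = (1/3) × 17.38 = 5.793 mol
Step 2:
n(A) available = 5.793 mol
n(L) = 5.430 mol
n/ν → A: 1.931, L: 2.715; A is limiting.
n(J) = (3/3) × 5.793 = 5.793 mol

5.79 mol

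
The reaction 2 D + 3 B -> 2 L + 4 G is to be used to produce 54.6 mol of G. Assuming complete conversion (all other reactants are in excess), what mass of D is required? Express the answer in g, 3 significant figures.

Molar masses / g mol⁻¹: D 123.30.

3370 g

n(G) = 54.60 mol
n(D) = (2/4) × 54.60 = 27.30 mol
mass = 27.30 × 123.30 = 3366 g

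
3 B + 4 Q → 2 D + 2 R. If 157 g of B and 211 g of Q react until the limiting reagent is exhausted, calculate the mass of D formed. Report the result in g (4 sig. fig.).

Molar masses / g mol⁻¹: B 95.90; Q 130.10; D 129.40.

104.9 g

n(B) = 157.0 / 95.90 = 1.637 mol
n(Q) = 211.0 / 130.10 = 1.622 mol
n/ν for B = 1.637/3 = 0.5457
n/ν for Q = 1.622/4 = 0.4055
Smallest n/ν is Q → limiting reagent.
n(D) = (2/4) × 1.622 = 0.8110 mol
mass = 0.8110 × 129.40 = 104.9 g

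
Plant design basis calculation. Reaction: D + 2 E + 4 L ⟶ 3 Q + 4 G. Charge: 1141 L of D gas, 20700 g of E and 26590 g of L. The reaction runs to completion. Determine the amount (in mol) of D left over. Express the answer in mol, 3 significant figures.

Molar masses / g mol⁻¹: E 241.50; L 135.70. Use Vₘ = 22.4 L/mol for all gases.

n(D) = 1141 / 22.4 = 50.94 mol
n(E) = 20700 / 241.50 = 85.71 mol
n(L) = 26590 / 135.70 = 195.9 mol
n/ν for D = 50.94/1 = 50.94
n/ν for E = 85.71/2 = 42.86
n/ν for L = 195.9/4 = 48.98
Smallest n/ν is E → limiting reagent.
D consumed = (1/2) × 85.71 = 42.86 mol
D remaining = 50.94 − 42.86 = 8.080 mol

8.08 mol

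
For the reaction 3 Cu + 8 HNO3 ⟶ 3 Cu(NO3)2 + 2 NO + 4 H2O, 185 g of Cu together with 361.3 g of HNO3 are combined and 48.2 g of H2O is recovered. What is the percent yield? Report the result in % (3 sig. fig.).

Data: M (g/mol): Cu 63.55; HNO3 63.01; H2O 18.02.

n(Cu) = 185.0 / 63.55 = 2.911 mol
n(HNO3) = 361.3 / 63.01 = 5.734 mol
n/ν for Cu = 2.911/3 = 0.9703
n/ν for HNO3 = 5.734/8 = 0.7168
Smallest n/ν is HNO3 → limiting reagent.
theoretical n(H2O) = (4/8) × 5.734 = 2.867 mol → 51.66 g
% yield = 48.2 / 51.66 × 100 = 93.30 %

93.3 %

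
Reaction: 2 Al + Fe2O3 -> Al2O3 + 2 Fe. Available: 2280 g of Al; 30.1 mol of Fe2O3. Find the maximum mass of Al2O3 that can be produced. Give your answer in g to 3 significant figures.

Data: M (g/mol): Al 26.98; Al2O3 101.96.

3070 g

n(Al) = 2280 / 26.98 = 84.51 mol
n(Fe2O3) = 30.10 mol
n/ν for Al = 84.51/2 = 42.26
n/ν for Fe2O3 = 30.10/1 = 30.10
Smallest n/ν is Fe2O3 → limiting reagent.
n(Al2O3) = (1/1) × 30.10 = 30.10 mol
mass = 30.10 × 101.96 = 3069 g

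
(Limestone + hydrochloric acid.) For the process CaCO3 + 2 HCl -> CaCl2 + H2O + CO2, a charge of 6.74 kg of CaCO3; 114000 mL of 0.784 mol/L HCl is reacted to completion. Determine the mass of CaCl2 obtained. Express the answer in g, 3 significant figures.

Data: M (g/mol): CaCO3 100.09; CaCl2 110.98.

4960 g

n(CaCO3) = 6.740×1000 / 100.09 = 67.34 mol
n(HCl) = 0.784 × 114000/1000 = 89.38 mol
n/ν for CaCO3 = 67.34/1 = 67.34
n/ν for HCl = 89.38/2 = 44.69
Smallest n/ν is HCl → limiting reagent.
n(CaCl2) = (1/2) × 89.38 = 44.69 mol
mass = 44.69 × 110.98 = 4960 g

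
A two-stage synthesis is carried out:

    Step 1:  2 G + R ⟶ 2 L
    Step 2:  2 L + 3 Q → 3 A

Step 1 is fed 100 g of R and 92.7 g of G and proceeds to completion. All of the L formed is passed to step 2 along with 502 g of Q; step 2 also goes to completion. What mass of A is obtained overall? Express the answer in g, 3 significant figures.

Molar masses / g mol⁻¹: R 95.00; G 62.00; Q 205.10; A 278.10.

624 g

Step 1:
n(R) = 100.0 / 95.00 = 1.053 mol
n(G) = 92.70 / 62.00 = 1.495 mol
n/ν → R: 1.053, G: 0.7475; G is limiting.
n(L) produced = (2/2) × 1.495 = 1.495 mol
Step 2:
n(L) available = 1.495 mol
n(Q) = 502.0 / 205.10 = 2.448 mol
n/ν → L: 0.7475, Q: 0.8160; L is limiting.
n(A) = (3/2) × 1.495 = 2.243 mol
mass = 2.243 × 278.10 = 623.8 g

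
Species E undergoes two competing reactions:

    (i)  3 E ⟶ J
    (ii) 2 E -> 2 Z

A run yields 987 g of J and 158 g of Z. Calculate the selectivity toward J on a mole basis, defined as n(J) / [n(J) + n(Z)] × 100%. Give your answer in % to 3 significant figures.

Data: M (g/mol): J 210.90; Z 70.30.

67.6 %

n(J) = 987 / 210.90 = 4.680 mol
n(Z) = 158 / 70.30 = 2.248 mol
selectivity = 4.680/(4.680+2.248) × 100 = 67.55 %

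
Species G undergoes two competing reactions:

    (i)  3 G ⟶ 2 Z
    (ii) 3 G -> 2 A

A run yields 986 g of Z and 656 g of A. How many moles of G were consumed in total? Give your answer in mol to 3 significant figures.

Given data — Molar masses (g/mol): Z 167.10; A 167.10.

14.7 mol

n(Z) = 986 / 167.10 = 5.901 mol
n(A) = 656 / 167.10 = 3.926 mol
n(G) via (i) = (3/2)×5.901 = 8.852 mol
n(G) via (ii) = (3/2)×3.926 = 5.889 mol
total n(G) = 8.852 + 5.889 = 14.74 mol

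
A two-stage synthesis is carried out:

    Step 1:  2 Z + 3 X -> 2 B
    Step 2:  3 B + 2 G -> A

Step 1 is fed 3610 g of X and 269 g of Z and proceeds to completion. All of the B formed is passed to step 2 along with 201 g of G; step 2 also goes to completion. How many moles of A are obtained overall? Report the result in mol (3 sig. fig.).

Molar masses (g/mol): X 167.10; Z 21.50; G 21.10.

4.17 mol

Step 1:
n(X) = 3610 / 167.10 = 21.60 mol
n(Z) = 269.0 / 21.50 = 12.51 mol
n/ν for X = 21.60/3 = 7.200
n/ν for Z = 12.51/2 = 6.255
Smallest n/ν is Z → limiting reagent.
n(B) produced = (2/2) × 12.51 = 12.51 mol
Step 2:
n(B) available = 12.51 mol
n(G) = 201.0 / 21.10 = 9.526 mol
n/ν for B = 12.51/3 = 4.170
n/ν for G = 9.526/2 = 4.763
Smallest n/ν is B → limiting reagent.
n(A) = (1/3) × 12.51 = 4.170 mol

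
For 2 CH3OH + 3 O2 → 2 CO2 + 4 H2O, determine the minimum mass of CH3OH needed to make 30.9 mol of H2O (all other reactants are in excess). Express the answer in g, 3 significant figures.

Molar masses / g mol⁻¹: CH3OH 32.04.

495 g

n(H2O) = 30.90 mol
n(CH3OH) = (2/4) × 30.90 = 15.45 mol
mass = 15.45 × 32.04 = 495.0 g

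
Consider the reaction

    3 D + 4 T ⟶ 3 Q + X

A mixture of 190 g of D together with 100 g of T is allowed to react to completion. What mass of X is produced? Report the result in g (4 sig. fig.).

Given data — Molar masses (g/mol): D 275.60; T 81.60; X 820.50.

n(D) = 190.0 / 275.60 = 0.6894 mol
n(T) = 100.0 / 81.60 = 1.225 mol
n/ν → D: 0.2298, T: 0.3063; D is limiting.
n(X) = (1/3) × 0.6894 = 0.2298 mol
mass = 0.2298 × 820.50 = 188.6 g

188.6 g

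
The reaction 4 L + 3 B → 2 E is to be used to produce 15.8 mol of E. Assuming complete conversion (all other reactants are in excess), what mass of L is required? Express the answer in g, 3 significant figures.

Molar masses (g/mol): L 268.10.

8470 g

n(E) = 15.80 mol
n(L) = (4/2) × 15.80 = 31.60 mol
mass = 31.60 × 268.10 = 8472 g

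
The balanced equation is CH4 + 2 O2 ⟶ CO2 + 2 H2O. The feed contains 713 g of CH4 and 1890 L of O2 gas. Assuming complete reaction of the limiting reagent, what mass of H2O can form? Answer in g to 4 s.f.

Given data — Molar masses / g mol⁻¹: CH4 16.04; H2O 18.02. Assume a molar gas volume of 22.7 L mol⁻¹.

1500 g

n(CH4) = 713.0 / 16.04 = 44.45 mol
n(O2) = 1890 / 22.7 = 83.26 mol
n/ν → CH4: 44.45, O2: 41.63; O2 is limiting.
n(H2O) = (2/2) × 83.26 = 83.26 mol
mass = 83.26 × 18.02 = 1500 g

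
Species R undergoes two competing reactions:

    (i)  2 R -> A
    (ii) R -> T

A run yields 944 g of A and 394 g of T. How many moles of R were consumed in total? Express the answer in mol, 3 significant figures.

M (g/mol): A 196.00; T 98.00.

13.7 mol

n(A) = 944 / 196.00 = 4.816 mol
n(T) = 394 / 98.00 = 4.020 mol
n(R) via (i) = (2/1)×4.816 = 9.632 mol
n(R) via (ii) = (1/1)×4.020 = 4.020 mol
total n(R) = 9.632 + 4.020 = 13.65 mol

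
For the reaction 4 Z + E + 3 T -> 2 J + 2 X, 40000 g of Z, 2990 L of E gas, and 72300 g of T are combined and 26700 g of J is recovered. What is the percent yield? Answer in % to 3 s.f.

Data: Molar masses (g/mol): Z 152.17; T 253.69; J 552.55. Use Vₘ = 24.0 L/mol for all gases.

n(Z) = 40000 / 152.17 = 262.9 mol
n(E) = 2990 / 24.0 = 124.6 mol
n(T) = 72300 / 253.69 = 285.0 mol
n/ν for Z = 262.9/4 = 65.73
n/ν for E = 124.6/1 = 124.6
n/ν for T = 285.0/3 = 95.00
Smallest n/ν is Z → limiting reagent.
theoretical n(J) = (2/4) × 262.9 = 131.5 mol → 72660 g
% yield = 26700 / 72660 × 100 = 36.75 %

36.8 %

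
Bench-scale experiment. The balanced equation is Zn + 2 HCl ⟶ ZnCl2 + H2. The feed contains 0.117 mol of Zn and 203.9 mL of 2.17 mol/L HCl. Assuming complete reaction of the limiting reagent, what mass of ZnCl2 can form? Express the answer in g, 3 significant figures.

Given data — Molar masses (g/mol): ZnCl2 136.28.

n(Zn) = 0.1170 mol
n(HCl) = 2.17 × 203.9/1000 = 0.4425 mol
n/ν → Zn: 0.1170, HCl: 0.2213; Zn is limiting.
n(ZnCl2) = (1/1) × 0.1170 = 0.1170 mol
mass = 0.1170 × 136.28 = 15.94 g

15.9 g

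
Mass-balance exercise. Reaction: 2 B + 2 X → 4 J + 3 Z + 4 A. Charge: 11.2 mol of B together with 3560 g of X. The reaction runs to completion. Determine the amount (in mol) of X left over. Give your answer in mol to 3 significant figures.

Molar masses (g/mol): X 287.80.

n(B) = 11.20 mol
n(X) = 3560 / 287.80 = 12.37 mol
n/ν for B = 11.20/2 = 5.600
n/ν for X = 12.37/2 = 6.185
Smallest n/ν is B → limiting reagent.
X consumed = (2/2) × 11.20 = 11.20 mol
X remaining = 12.37 − 11.20 = 1.170 mol

1.17 mol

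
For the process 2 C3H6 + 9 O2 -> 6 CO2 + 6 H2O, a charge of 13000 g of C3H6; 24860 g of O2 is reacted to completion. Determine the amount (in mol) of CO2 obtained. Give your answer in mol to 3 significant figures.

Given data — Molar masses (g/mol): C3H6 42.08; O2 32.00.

518 mol

n(C3H6) = 13000 / 42.08 = 308.9 mol
n(O2) = 24860 / 32.00 = 776.9 mol
n/ν for C3H6 = 308.9/2 = 154.5
n/ν for O2 = 776.9/9 = 86.32
Smallest n/ν is O2 → limiting reagent.
n(CO2) = (6/9) × 776.9 = 517.9 mol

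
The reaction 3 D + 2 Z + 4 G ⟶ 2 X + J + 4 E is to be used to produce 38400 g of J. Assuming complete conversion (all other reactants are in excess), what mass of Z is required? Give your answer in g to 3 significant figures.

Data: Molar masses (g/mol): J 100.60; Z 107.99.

n(J) = 38400 / 100.60 = 381.7 mol
n(Z) = (2/1) × 381.7 = 763.4 mol
mass = 763.4 × 107.99 = 82440 g

82400 g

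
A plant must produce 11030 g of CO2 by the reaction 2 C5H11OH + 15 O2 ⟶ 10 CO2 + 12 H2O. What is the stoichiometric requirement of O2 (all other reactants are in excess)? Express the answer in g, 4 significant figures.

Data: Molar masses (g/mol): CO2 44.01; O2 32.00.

n(CO2) = 11030 / 44.01 = 250.6 mol
n(O2) = (15/10) × 250.6 = 375.9 mol
mass = 375.9 × 32.00 = 12030 g

12030 g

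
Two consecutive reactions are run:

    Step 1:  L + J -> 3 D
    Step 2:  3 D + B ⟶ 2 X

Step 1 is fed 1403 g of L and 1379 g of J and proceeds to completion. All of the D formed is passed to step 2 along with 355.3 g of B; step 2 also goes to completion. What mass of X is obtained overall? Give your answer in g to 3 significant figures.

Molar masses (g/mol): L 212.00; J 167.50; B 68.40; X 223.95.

2330 g

Step 1:
n(L) = 1403 / 212.00 = 6.618 mol
n(J) = 1379 / 167.50 = 8.233 mol
n/ν for L = 6.618/1 = 6.618
n/ν for J = 8.233/1 = 8.233
Smallest n/ν is L → limiting reagent.
n(D) produced = (3/1) × 6.618 = 19.85 mol
Step 2:
n(D) available = 19.85 mol
n(B) = 355.3 / 68.40 = 5.194 mol
n/ν for D = 19.85/3 = 6.617
n/ν for B = 5.194/1 = 5.194
Smallest n/ν is B → limiting reagent.
n(X) = (2/1) × 5.194 = 10.39 mol
mass = 10.39 × 223.95 = 2327 g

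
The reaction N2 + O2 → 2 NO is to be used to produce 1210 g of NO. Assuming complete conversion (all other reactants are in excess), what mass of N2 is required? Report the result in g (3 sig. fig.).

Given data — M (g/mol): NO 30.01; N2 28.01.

565 g

n(NO) = 1210 / 30.01 = 40.32 mol
n(N2) = (1/2) × 40.32 = 20.16 mol
mass = 20.16 × 28.01 = 564.7 g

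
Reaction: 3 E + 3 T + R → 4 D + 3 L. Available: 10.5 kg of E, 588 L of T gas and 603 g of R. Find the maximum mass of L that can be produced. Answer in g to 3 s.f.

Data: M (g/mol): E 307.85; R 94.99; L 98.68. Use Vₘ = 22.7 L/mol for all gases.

1880 g

n(E) = 10.50×1000 / 307.85 = 34.11 mol
n(T) = 588.0 / 22.7 = 25.90 mol
n(R) = 603.0 / 94.99 = 6.348 mol
n/ν for E = 34.11/3 = 11.37
n/ν for T = 25.90/3 = 8.633
n/ν for R = 6.348/1 = 6.348
Smallest n/ν is R → limiting reagent.
n(L) = (3/1) × 6.348 = 19.04 mol
mass = 19.04 × 98.68 = 1879 g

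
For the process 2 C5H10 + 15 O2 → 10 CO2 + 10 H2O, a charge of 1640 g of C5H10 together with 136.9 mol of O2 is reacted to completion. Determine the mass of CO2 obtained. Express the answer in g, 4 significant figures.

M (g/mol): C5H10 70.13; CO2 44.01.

4017 g

n(C5H10) = 1640 / 70.13 = 23.39 mol
n(O2) = 136.9 mol
n/ν for C5H10 = 23.39/2 = 11.70
n/ν for O2 = 136.9/15 = 9.127
Smallest n/ν is O2 → limiting reagent.
n(CO2) = (10/15) × 136.9 = 91.27 mol
mass = 91.27 × 44.01 = 4017 g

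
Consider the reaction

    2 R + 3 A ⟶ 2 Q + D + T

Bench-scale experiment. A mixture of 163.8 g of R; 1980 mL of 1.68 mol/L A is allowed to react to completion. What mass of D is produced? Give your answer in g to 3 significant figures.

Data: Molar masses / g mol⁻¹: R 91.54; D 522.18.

n(R) = 163.8 / 91.54 = 1.789 mol
n(A) = 1.68 × 1980/1000 = 3.326 mol
n/ν for R = 1.789/2 = 0.8945
n/ν for A = 3.326/3 = 1.109
Smallest n/ν is R → limiting reagent.
n(D) = (1/2) × 1.789 = 0.8945 mol
mass = 0.8945 × 522.18 = 467.1 g

467 g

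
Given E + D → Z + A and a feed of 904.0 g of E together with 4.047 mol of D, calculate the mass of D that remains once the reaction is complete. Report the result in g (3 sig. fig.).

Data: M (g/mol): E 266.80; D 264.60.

174 g

n(E) = 904.0 / 266.80 = 3.388 mol
n(D) = 4.047 mol
n/ν for E = 3.388/1 = 3.388
n/ν for D = 4.047/1 = 4.047
Smallest n/ν is E → limiting reagent.
D consumed = (1/1) × 3.388 = 3.388 mol
D remaining = 4.047 − 3.388 = 0.6590 mol
mass = 0.6590 × 264.60 = 174.4 g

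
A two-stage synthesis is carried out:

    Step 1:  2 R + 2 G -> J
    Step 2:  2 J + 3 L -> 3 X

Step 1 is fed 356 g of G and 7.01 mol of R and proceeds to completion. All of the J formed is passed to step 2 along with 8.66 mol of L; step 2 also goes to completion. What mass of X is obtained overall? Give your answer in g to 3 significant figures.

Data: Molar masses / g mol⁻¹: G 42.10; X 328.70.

1730 g

Step 1:
n(G) = 356.0 / 42.10 = 8.456 mol
n(R) = 7.010 mol
n/ν for G = 8.456/2 = 4.228
n/ν for R = 7.010/2 = 3.505
Smallest n/ν is R → limiting reagent.
n(J) produced = (1/2) × 7.010 = 3.505 mol
Step 2:
n(J) available = 3.505 mol
n(L) = 8.660 mol
n/ν for J = 3.505/2 = 1.753
n/ν for L = 8.660/3 = 2.887
Smallest n/ν is J → limiting reagent.
n(X) = (3/2) × 3.505 = 5.258 mol
mass = 5.258 × 328.70 = 1728 g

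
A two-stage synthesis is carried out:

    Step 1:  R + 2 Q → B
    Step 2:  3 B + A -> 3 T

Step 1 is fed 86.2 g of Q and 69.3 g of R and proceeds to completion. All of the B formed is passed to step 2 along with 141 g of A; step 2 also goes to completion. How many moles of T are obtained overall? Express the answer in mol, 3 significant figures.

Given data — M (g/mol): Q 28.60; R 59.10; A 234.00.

Step 1:
n(Q) = 86.20 / 28.60 = 3.014 mol
n(R) = 69.30 / 59.10 = 1.173 mol
n/ν for Q = 3.014/2 = 1.507
n/ν for R = 1.173/1 = 1.173
Smallest n/ν is R → limiting reagent.
n(B) produced = (1/1) × 1.173 = 1.173 mol
Step 2:
n(B) available = 1.173 mol
n(A) = 141.0 / 234.00 = 0.6026 mol
n/ν for B = 1.173/3 = 0.3910
n/ν for A = 0.6026/1 = 0.6026
Smallest n/ν is B → limiting reagent.
n(T) = (3/3) × 1.173 = 1.173 mol

1.17 mol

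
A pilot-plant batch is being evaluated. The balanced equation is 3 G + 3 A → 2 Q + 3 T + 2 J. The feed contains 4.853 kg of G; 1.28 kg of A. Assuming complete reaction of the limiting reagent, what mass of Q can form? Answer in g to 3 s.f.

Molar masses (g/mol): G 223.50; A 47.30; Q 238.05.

n(G) = 4.853×1000 / 223.50 = 21.71 mol
n(A) = 1.280×1000 / 47.30 = 27.06 mol
n/ν for G = 21.71/3 = 7.237
n/ν for A = 27.06/3 = 9.020
Smallest n/ν is G → limiting reagent.
n(Q) = (2/3) × 21.71 = 14.47 mol
mass = 14.47 × 238.05 = 3445 g

3450 g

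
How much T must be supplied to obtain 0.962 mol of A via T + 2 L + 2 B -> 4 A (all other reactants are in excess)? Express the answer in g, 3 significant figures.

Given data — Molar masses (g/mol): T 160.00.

n(A) = 0.9620 mol
n(T) = (1/4) × 0.9620 = 0.2405 mol
mass = 0.2405 × 160.00 = 38.48 g

38.5 g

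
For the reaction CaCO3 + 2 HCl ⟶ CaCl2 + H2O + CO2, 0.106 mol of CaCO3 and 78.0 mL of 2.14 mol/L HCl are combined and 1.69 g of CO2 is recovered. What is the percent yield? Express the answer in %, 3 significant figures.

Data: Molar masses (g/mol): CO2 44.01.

46.0 %

n(CaCO3) = 0.1060 mol
n(HCl) = 2.14 × 78.00/1000 = 0.1669 mol
n/ν → CaCO3: 0.1060, HCl: 0.08345; HCl is limiting.
theoretical n(CO2) = (1/2) × 0.1669 = 0.08345 mol → 3.673 g
% yield = 1.69 / 3.673 × 100 = 46.01 %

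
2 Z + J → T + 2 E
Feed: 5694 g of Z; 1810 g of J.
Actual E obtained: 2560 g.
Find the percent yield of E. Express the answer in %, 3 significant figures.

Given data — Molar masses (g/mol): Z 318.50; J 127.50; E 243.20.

n(Z) = 5694 / 318.50 = 17.88 mol
n(J) = 1810 / 127.50 = 14.20 mol
n/ν → Z: 8.940, J: 14.20; Z is limiting.
theoretical n(E) = (2/2) × 17.88 = 17.88 mol → 4348 g
% yield = 2560 / 4348 × 100 = 58.88 %

58.9 %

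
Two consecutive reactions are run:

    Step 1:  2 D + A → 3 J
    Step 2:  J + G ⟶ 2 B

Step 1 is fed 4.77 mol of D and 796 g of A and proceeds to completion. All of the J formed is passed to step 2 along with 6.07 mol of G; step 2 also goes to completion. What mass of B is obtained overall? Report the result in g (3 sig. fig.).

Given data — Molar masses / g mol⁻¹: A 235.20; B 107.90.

1310 g

Step 1:
n(D) = 4.770 mol
n(A) = 796.0 / 235.20 = 3.384 mol
n/ν for D = 4.770/2 = 2.385
n/ν for A = 3.384/1 = 3.384
Smallest n/ν is D → limiting reagent.
n(J) produced = (3/2) × 4.770 = 7.155 mol
Step 2:
n(J) available = 7.155 mol
n(G) = 6.070 mol
n/ν for J = 7.155/1 = 7.155
n/ν for G = 6.070/1 = 6.070
Smallest n/ν is G → limiting reagent.
n(B) = (2/1) × 6.070 = 12.14 mol
mass = 12.14 × 107.90 = 1310 g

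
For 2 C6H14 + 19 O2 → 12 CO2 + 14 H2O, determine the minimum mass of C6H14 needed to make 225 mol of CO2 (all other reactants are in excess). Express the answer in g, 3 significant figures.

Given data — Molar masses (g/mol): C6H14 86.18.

3230 g

n(CO2) = 225.0 mol
n(C6H14) = (2/12) × 225.0 = 37.50 mol
mass = 37.50 × 86.18 = 3232 g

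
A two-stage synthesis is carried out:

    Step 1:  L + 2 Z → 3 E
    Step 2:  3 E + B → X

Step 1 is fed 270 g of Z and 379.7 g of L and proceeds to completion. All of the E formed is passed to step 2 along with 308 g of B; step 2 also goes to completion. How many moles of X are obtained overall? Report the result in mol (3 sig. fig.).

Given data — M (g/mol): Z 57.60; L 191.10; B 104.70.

Step 1:
n(Z) = 270.0 / 57.60 = 4.688 mol
n(L) = 379.7 / 191.10 = 1.987 mol
n/ν for Z = 4.688/2 = 2.344
n/ν for L = 1.987/1 = 1.987
Smallest n/ν is L → limiting reagent.
n(E) produced = (3/1) × 1.987 = 5.961 mol
Step 2:
n(E) available = 5.961 mol
n(B) = 308.0 / 104.70 = 2.942 mol
n/ν for E = 5.961/3 = 1.987
n/ν for B = 2.942/1 = 2.942
Smallest n/ν is E → limiting reagent.
n(X) = (1/3) × 5.961 = 1.987 mol

1.99 mol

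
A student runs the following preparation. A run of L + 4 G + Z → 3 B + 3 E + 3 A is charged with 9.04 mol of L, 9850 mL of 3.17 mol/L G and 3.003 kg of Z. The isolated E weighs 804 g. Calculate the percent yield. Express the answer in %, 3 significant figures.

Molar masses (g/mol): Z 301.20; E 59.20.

58.0 %

n(L) = 9.040 mol
n(G) = 3.17 × 9850/1000 = 31.22 mol
n(Z) = 3.003×1000 / 301.20 = 9.970 mol
n/ν → L: 9.040, G: 7.805, Z: 9.970; G is limiting.
theoretical n(E) = (3/4) × 31.22 = 23.42 mol → 1386 g
% yield = 804 / 1386 × 100 = 58.01 %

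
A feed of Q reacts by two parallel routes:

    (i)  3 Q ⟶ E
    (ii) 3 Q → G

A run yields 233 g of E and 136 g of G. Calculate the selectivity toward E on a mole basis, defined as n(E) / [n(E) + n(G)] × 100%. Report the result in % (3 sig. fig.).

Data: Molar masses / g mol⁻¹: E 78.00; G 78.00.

n(E) = 233 / 78.00 = 2.987 mol
n(G) = 136 / 78.00 = 1.744 mol
selectivity = 2.987/(2.987+1.744) × 100 = 63.14 %

63.1 %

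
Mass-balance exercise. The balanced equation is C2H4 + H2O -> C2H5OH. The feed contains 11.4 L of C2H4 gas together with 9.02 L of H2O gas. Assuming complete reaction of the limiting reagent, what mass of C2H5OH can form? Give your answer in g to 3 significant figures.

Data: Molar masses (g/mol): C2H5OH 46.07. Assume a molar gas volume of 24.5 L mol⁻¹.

17.0 g

n(C2H4) = 11.40 / 24.5 = 0.4653 mol
n(H2O) = 9.020 / 24.5 = 0.3682 mol
n/ν for C2H4 = 0.4653/1 = 0.4653
n/ν for H2O = 0.3682/1 = 0.3682
Smallest n/ν is H2O → limiting reagent.
n(C2H5OH) = (1/1) × 0.3682 = 0.3682 mol
mass = 0.3682 × 46.07 = 16.96 g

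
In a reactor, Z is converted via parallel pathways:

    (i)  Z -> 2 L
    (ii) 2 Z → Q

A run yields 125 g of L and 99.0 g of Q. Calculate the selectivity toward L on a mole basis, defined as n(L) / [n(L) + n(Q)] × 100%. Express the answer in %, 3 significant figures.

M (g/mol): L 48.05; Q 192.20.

83.5 %

n(L) = 125 / 48.05 = 2.601 mol
n(Q) = 99.0 / 192.20 = 0.5151 mol
selectivity = 2.601/(2.601+0.5151) × 100 = 83.47 %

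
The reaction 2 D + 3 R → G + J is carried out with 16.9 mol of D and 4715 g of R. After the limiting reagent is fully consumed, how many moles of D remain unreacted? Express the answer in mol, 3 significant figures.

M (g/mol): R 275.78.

5.50 mol

n(D) = 16.90 mol
n(R) = 4715 / 275.78 = 17.10 mol
n/ν for D = 16.90/2 = 8.450
n/ν for R = 17.10/3 = 5.700
Smallest n/ν is R → limiting reagent.
D consumed = (2/3) × 17.10 = 11.40 mol
D remaining = 16.90 − 11.40 = 5.500 mol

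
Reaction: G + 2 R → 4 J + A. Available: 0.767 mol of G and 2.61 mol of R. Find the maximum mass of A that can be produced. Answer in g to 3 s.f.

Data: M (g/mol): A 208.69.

n(G) = 0.7670 mol
n(R) = 2.610 mol
n/ν for G = 0.7670/1 = 0.7670
n/ν for R = 2.610/2 = 1.305
Smallest n/ν is G → limiting reagent.
n(A) = (1/1) × 0.7670 = 0.7670 mol
mass = 0.7670 × 208.69 = 160.1 g

160 g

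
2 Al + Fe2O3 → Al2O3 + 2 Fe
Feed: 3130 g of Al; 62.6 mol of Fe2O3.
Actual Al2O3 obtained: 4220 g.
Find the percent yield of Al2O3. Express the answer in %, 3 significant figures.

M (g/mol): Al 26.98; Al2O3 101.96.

n(Al) = 3130 / 26.98 = 116.0 mol
n(Fe2O3) = 62.60 mol
n/ν for Al = 116.0/2 = 58.00
n/ν for Fe2O3 = 62.60/1 = 62.60
Smallest n/ν is Al → limiting reagent.
theoretical n(Al2O3) = (1/2) × 116.0 = 58.00 mol → 5914 g
% yield = 4220 / 5914 × 100 = 71.36 %

71.4 %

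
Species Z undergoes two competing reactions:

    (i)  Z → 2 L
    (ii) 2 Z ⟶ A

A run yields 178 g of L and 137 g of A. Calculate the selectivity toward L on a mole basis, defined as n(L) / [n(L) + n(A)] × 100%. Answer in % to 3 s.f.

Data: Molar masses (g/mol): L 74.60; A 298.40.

83.9 %

n(L) = 178 / 74.60 = 2.386 mol
n(A) = 137 / 298.40 = 0.4591 mol
selectivity = 2.386/(2.386+0.4591) × 100 = 83.86 %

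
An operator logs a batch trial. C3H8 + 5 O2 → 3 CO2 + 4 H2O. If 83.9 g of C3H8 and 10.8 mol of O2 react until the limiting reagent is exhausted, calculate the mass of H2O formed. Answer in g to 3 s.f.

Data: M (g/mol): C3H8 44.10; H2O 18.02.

n(C3H8) = 83.90 / 44.10 = 1.902 mol
n(O2) = 10.80 mol
n/ν for C3H8 = 1.902/1 = 1.902
n/ν for O2 = 10.80/5 = 2.160
Smallest n/ν is C3H8 → limiting reagent.
n(H2O) = (4/1) × 1.902 = 7.608 mol
mass = 7.608 × 18.02 = 137.1 g

137 g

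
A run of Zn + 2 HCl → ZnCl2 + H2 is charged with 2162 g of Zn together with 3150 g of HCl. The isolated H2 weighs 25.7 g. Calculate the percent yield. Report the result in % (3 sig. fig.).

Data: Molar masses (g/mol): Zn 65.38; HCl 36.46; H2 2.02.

n(Zn) = 2162 / 65.38 = 33.07 mol
n(HCl) = 3150 / 36.46 = 86.40 mol
n/ν for Zn = 33.07/1 = 33.07
n/ν for HCl = 86.40/2 = 43.20
Smallest n/ν is Zn → limiting reagent.
theoretical n(H2) = (1/1) × 33.07 = 33.07 mol → 66.80 g
% yield = 25.7 / 66.80 × 100 = 38.47 %

38.5 %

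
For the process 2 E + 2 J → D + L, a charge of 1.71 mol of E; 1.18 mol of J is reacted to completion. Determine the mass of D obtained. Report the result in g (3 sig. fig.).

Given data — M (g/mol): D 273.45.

n(E) = 1.710 mol
n(J) = 1.180 mol
n/ν for E = 1.710/2 = 0.8550
n/ν for J = 1.180/2 = 0.5900
Smallest n/ν is J → limiting reagent.
n(D) = (1/2) × 1.180 = 0.5900 mol
mass = 0.5900 × 273.45 = 161.3 g

161 g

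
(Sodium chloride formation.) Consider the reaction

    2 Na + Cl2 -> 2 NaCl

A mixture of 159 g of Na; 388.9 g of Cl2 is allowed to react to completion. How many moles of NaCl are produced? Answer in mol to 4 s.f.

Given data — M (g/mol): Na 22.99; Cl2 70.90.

6.916 mol

n(Na) = 159.0 / 22.99 = 6.916 mol
n(Cl2) = 388.9 / 70.90 = 5.485 mol
n/ν for Na = 6.916/2 = 3.458
n/ν for Cl2 = 5.485/1 = 5.485
Smallest n/ν is Na → limiting reagent.
n(NaCl) = (2/2) × 6.916 = 6.916 mol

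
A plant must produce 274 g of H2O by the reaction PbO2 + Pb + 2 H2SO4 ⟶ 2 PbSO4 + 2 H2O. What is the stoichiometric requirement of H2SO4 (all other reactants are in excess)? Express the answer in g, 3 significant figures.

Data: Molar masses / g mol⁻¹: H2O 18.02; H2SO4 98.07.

1490 g

n(H2O) = 274 / 18.02 = 15.21 mol
n(H2SO4) = (2/2) × 15.21 = 15.21 mol
mass = 15.21 × 98.07 = 1492 g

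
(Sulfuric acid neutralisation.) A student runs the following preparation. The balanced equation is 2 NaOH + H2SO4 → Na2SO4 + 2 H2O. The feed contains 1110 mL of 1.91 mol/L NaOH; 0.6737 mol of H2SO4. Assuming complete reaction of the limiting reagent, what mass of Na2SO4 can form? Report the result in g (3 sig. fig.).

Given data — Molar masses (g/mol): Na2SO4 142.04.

95.7 g

n(NaOH) = 1.91 × 1110/1000 = 2.120 mol
n(H2SO4) = 0.6737 mol
n/ν for NaOH = 2.120/2 = 1.060
n/ν for H2SO4 = 0.6737/1 = 0.6737
Smallest n/ν is H2SO4 → limiting reagent.
n(Na2SO4) = (1/1) × 0.6737 = 0.6737 mol
mass = 0.6737 × 142.04 = 95.69 g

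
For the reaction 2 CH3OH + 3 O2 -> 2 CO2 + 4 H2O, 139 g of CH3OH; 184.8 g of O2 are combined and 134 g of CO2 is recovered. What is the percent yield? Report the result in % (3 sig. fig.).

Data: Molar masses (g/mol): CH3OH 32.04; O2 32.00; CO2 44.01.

79.1 %

n(CH3OH) = 139.0 / 32.04 = 4.338 mol
n(O2) = 184.8 / 32.00 = 5.775 mol
n/ν for CH3OH = 4.338/2 = 2.169
n/ν for O2 = 5.775/3 = 1.925
Smallest n/ν is O2 → limiting reagent.
theoretical n(CO2) = (2/3) × 5.775 = 3.850 mol → 169.4 g
% yield = 134 / 169.4 × 100 = 79.10 %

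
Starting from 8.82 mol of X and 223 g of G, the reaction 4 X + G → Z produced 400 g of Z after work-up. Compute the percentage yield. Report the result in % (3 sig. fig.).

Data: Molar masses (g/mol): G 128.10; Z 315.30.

72.9 %

n(X) = 8.820 mol
n(G) = 223.0 / 128.10 = 1.741 mol
n/ν → X: 2.205, G: 1.741; G is limiting.
theoretical n(Z) = (1/1) × 1.741 = 1.741 mol → 548.9 g
% yield = 400 / 548.9 × 100 = 72.87 %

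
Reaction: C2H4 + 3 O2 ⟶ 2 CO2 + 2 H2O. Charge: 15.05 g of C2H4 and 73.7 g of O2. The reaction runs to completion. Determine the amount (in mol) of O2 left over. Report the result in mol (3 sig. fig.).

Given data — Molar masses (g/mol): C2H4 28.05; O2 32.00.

0.693 mol

n(C2H4) = 15.05 / 28.05 = 0.5365 mol
n(O2) = 73.70 / 32.00 = 2.303 mol
n/ν for C2H4 = 0.5365/1 = 0.5365
n/ν for O2 = 2.303/3 = 0.7677
Smallest n/ν is C2H4 → limiting reagent.
O2 consumed = (3/1) × 0.5365 = 1.610 mol
O2 remaining = 2.303 − 1.610 = 0.6930 mol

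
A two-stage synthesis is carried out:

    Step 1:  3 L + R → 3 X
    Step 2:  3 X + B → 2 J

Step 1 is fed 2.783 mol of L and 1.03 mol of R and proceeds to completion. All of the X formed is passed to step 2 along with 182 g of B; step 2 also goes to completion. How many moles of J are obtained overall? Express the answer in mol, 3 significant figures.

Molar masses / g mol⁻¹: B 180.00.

1.86 mol

Step 1:
n(L) = 2.783 mol
n(R) = 1.030 mol
n/ν → L: 0.9277, R: 1.030; L is limiting.
n(X) produced = (3/3) × 2.783 = 2.783 mol
Step 2:
n(X) available = 2.783 mol
n(B) = 182.0 / 180.00 = 1.011 mol
n/ν → X: 0.9277, B: 1.011; X is limiting.
n(J) = (2/3) × 2.783 = 1.855 mol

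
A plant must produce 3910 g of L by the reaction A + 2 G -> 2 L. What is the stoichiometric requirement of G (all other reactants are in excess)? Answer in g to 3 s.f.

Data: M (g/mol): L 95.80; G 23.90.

n(L) = 3910 / 95.80 = 40.81 mol
n(G) = (2/2) × 40.81 = 40.81 mol
mass = 40.81 × 23.90 = 975.4 g

975 g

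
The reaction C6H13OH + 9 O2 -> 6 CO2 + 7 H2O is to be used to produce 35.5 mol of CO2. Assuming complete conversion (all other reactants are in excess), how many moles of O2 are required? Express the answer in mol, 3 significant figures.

n(CO2) = 35.50 mol
n(O2) = (9/6) × 35.50 = 53.25 mol

53.3 mol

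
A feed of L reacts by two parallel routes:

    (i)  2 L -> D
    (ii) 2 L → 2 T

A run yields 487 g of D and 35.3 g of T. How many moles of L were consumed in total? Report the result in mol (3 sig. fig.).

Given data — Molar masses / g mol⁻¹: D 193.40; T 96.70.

5.40 mol

n(D) = 487 / 193.40 = 2.518 mol
n(T) = 35.3 / 96.70 = 0.3650 mol
n(L) via (i) = (2/1)×2.518 = 5.036 mol
n(L) via (ii) = (2/2)×0.3650 = 0.3650 mol
total n(L) = 5.036 + 0.3650 = 5.401 mol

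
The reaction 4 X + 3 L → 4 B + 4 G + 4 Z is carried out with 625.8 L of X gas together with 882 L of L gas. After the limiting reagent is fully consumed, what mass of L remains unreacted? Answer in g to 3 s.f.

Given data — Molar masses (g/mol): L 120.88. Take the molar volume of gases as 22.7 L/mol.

n(X) = 625.8 / 22.7 = 27.57 mol
n(L) = 882.0 / 22.7 = 38.85 mol
n/ν for X = 27.57/4 = 6.893
n/ν for L = 38.85/3 = 12.95
Smallest n/ν is X → limiting reagent.
L consumed = (3/4) × 27.57 = 20.68 mol
L remaining = 38.85 − 20.68 = 18.17 mol
mass = 18.17 × 120.88 = 2196 g

2200 g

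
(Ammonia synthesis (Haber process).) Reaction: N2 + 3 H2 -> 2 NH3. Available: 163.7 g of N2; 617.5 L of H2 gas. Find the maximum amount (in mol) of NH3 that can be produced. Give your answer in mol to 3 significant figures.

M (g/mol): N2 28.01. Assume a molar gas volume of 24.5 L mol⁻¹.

11.7 mol

n(N2) = 163.7 / 28.01 = 5.844 mol
n(H2) = 617.5 / 24.5 = 25.20 mol
n/ν for N2 = 5.844/1 = 5.844
n/ν for H2 = 25.20/3 = 8.400
Smallest n/ν is N2 → limiting reagent.
n(NH3) = (2/1) × 5.844 = 11.69 mol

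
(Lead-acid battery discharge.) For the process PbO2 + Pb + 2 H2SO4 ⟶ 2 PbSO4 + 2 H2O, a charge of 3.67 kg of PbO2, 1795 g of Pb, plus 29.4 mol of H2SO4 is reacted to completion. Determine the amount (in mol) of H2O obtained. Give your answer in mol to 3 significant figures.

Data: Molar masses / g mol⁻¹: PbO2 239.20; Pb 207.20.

17.3 mol

n(PbO2) = 3.670×1000 / 239.20 = 15.34 mol
n(Pb) = 1795 / 207.20 = 8.663 mol
n(H2SO4) = 29.40 mol
n/ν → PbO2: 15.34, Pb: 8.663, H2SO4: 14.70; Pb is limiting.
n(H2O) = (2/1) × 8.663 = 17.33 mol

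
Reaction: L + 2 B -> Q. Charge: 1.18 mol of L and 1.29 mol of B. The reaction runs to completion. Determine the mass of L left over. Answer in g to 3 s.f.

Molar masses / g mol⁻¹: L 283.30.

152 g

n(L) = 1.180 mol
n(B) = 1.290 mol
n/ν → L: 1.180, B: 0.6450; B is limiting.
L consumed = (1/2) × 1.290 = 0.6450 mol
L remaining = 1.180 − 0.6450 = 0.5350 mol
mass = 0.5350 × 283.30 = 151.6 g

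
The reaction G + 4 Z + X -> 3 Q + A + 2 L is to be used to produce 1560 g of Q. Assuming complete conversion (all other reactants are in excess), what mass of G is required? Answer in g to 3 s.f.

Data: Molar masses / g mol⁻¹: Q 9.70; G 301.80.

16200 g

n(Q) = 1560 / 9.70 = 160.8 mol
n(G) = (1/3) × 160.8 = 53.60 mol
mass = 53.60 × 301.80 = 16180 g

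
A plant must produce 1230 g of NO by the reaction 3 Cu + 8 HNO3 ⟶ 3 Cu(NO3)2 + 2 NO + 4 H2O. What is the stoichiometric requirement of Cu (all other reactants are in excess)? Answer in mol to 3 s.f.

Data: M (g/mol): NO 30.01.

61.5 mol

n(NO) = 1230 / 30.01 = 40.99 mol
n(Cu) = (3/2) × 40.99 = 61.49 mol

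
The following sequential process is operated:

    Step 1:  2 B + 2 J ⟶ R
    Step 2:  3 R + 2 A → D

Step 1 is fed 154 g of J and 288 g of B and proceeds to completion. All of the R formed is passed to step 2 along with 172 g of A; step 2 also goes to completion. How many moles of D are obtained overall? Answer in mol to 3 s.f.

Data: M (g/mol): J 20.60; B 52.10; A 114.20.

Step 1:
n(J) = 154.0 / 20.60 = 7.476 mol
n(B) = 288.0 / 52.10 = 5.528 mol
n/ν → J: 3.738, B: 2.764; B is limiting.
n(R) produced = (1/2) × 5.528 = 2.764 mol
Step 2:
n(R) available = 2.764 mol
n(A) = 172.0 / 114.20 = 1.506 mol
n/ν → R: 0.9213, A: 0.7530; A is limiting.
n(D) = (1/2) × 1.506 = 0.7530 mol

0.753 mol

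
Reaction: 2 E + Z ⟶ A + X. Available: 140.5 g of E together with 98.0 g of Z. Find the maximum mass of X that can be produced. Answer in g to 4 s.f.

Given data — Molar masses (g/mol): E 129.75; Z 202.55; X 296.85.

n(E) = 140.5 / 129.75 = 1.083 mol
n(Z) = 98.00 / 202.55 = 0.4838 mol
n/ν for E = 1.083/2 = 0.5415
n/ν for Z = 0.4838/1 = 0.4838
Smallest n/ν is Z → limiting reagent.
n(X) = (1/1) × 0.4838 = 0.4838 mol
mass = 0.4838 × 296.85 = 143.6 g

143.6 g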